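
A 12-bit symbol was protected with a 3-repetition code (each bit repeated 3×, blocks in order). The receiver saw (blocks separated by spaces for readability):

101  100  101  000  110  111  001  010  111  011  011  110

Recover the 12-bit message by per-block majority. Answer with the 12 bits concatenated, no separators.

101011001111

Block 1 (101): 2 ones → 1
Block 2 (100): 1 one → 0
Block 3 (101): 2 ones → 1
Block 4 (000): 0 ones → 0
Block 5 (110): 2 ones → 1
Block 6 (111): 3 ones → 1
Block 7 (001): 1 one → 0
Block 8 (010): 1 one → 0
Block 9 (111): 3 ones → 1
Block 10 (011): 2 ones → 1
Block 11 (011): 2 ones → 1
Block 12 (110): 2 ones → 1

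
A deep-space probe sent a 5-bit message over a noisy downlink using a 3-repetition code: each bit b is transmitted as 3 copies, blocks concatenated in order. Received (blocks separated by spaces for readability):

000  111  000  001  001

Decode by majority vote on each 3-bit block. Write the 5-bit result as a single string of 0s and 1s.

01000

Block 1 (000): 0 ones → 0
Block 2 (111): 3 ones → 1
Block 3 (000): 0 ones → 0
Block 4 (001): 1 one → 0
Block 5 (001): 1 one → 0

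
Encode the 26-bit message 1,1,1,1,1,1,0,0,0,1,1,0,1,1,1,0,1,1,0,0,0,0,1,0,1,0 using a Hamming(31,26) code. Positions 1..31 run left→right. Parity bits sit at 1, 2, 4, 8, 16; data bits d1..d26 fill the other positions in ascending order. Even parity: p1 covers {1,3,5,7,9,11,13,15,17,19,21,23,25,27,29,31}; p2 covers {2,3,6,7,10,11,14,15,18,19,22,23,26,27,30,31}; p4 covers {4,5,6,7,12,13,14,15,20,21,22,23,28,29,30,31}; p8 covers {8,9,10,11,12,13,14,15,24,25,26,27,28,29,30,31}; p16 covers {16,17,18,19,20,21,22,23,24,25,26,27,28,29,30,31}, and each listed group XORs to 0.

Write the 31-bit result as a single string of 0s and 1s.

Place data at non-parity positions: p1 p2 1 p4 1 1 1 p8 1 1 0 0 0 1 1 p16 0 1 1 1 0 1 1 0 0 0 0 1 0 1 0
p1 (pos 1,3,5,7,9,11,13,15,17,19,21,23,25,27,29,31): XOR of data positions = 1⊕1⊕1⊕1⊕0⊕0⊕1⊕0⊕1⊕0⊕1⊕0⊕0⊕0⊕0 = 1
p2 (pos 2,3,6,7,10,11,14,15,18,19,22,23,26,27,30,31): XOR of data positions = 1⊕1⊕1⊕1⊕0⊕1⊕1⊕1⊕1⊕1⊕1⊕0⊕0⊕1⊕0 = 1
p4 (pos 4,5,6,7,12,13,14,15,20,21,22,23,28,29,30,31): XOR of data positions = 1⊕1⊕1⊕0⊕0⊕1⊕1⊕1⊕0⊕1⊕1⊕1⊕0⊕1⊕0 = 0
p8 (pos 8,9,10,11,12,13,14,15,24,25,26,27,28,29,30,31): XOR of data positions = 1⊕1⊕0⊕0⊕0⊕1⊕1⊕0⊕0⊕0⊕0⊕1⊕0⊕1⊕0 = 0
p16 (pos 16,17,18,19,20,21,22,23,24,25,26,27,28,29,30,31): XOR of data positions = 0⊕1⊕1⊕1⊕0⊕1⊕1⊕0⊕0⊕0⊕0⊕1⊕0⊕1⊕0 = 1
Codeword: 1110111011000111011101100001010

1110111011000111011101100001010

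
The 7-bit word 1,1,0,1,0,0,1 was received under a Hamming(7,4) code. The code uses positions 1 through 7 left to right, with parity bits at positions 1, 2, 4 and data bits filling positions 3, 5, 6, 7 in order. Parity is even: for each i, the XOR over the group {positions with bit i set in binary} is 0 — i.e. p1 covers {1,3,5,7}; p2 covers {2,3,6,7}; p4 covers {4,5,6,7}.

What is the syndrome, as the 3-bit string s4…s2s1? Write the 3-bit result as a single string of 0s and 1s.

s1 (pos 1,3,5,7): 1⊕0⊕0⊕1 = 0
s2 (pos 2,3,6,7): 1⊕0⊕0⊕1 = 0
s4 (pos 4,5,6,7): 1⊕0⊕0⊕1 = 0
Syndrome s4…s1 = 000 → no error.

000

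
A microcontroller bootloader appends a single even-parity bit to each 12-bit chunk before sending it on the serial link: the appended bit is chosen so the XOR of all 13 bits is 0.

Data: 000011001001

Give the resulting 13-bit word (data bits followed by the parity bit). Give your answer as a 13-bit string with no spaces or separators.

0000110010010

XOR of the 12 data bits: 0⊕0⊕0⊕0⊕1⊕1⊕0⊕0⊕1⊕0⊕0⊕1 = 0
Parity bit = 0 (so all 13 bits XOR to 0).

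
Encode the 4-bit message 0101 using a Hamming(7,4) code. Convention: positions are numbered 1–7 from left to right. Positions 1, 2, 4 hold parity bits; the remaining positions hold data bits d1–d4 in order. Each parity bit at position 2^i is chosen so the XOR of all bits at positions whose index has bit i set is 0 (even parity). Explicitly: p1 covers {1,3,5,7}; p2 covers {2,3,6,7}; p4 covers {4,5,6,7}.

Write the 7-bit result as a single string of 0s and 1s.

0100101

Place data at non-parity positions: p1 p2 0 p4 1 0 1
p1 (pos 1,3,5,7): XOR of data positions = 0⊕1⊕1 = 0
p2 (pos 2,3,6,7): XOR of data positions = 0⊕0⊕1 = 1
p4 (pos 4,5,6,7): XOR of data positions = 1⊕0⊕1 = 0
Codeword: 0100101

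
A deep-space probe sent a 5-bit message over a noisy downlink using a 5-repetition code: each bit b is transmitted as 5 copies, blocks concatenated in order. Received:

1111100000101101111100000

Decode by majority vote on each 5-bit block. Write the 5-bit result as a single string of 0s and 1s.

10110

Block 1 (11111): 5 ones → 1
Block 2 (00000): 0 ones → 0
Block 3 (10110): 3 ones → 1
Block 4 (11111): 5 ones → 1
Block 5 (00000): 0 ones → 0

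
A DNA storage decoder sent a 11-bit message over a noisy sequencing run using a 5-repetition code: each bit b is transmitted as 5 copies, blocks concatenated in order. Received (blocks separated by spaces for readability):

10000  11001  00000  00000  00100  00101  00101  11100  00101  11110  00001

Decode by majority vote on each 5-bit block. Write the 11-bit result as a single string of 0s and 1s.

Block 1 (10000): 1 one → 0
Block 2 (11001): 3 ones → 1
Block 3 (00000): 0 ones → 0
Block 4 (00000): 0 ones → 0
Block 5 (00100): 1 one → 0
Block 6 (00101): 2 ones → 0
Block 7 (00101): 2 ones → 0
Block 8 (11100): 3 ones → 1
Block 9 (00101): 2 ones → 0
Block 10 (11110): 4 ones → 1
Block 11 (00001): 1 one → 0

01000001010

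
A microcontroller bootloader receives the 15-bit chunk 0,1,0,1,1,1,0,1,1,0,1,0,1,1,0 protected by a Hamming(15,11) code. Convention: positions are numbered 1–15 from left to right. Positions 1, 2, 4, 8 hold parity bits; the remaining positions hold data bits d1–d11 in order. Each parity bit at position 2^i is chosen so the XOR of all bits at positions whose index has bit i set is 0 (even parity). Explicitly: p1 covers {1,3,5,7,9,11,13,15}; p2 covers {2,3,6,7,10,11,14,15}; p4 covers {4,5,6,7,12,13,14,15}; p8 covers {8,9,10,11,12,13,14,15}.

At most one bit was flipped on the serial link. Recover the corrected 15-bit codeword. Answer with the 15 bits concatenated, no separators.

010111011011110

s1 (pos 1,3,5,7,9,11,13,15): 0⊕0⊕1⊕0⊕1⊕1⊕1⊕0 = 0
s2 (pos 2,3,6,7,10,11,14,15): 1⊕0⊕1⊕0⊕0⊕1⊕1⊕0 = 0
s4 (pos 4,5,6,7,12,13,14,15): 1⊕1⊕1⊕0⊕0⊕1⊕1⊕0 = 1
s8 (pos 8,9,10,11,12,13,14,15): 1⊕1⊕0⊕1⊕0⊕1⊕1⊕0 = 1
Syndrome s8…s1 = 1100 → error at position 12.
Flip position 12: 010111011010110 → 010111011011110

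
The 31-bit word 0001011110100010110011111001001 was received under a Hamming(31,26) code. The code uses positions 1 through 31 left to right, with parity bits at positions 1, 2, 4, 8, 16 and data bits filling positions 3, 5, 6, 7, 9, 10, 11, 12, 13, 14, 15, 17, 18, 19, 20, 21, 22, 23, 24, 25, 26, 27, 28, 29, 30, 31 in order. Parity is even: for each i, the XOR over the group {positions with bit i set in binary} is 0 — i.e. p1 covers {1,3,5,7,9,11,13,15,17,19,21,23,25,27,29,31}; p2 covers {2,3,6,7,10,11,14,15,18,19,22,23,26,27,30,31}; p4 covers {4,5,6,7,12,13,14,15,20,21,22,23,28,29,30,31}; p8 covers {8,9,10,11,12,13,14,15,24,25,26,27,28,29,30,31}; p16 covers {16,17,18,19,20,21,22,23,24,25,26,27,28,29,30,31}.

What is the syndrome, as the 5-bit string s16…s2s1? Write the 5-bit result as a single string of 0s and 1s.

s1 (pos 1,3,5,7,9,11,13,15,17,19,21,23,25,27,29,31): 0⊕0⊕0⊕1⊕1⊕1⊕0⊕1⊕1⊕0⊕1⊕1⊕1⊕0⊕0⊕1 = 1
s2 (pos 2,3,6,7,10,11,14,15,18,19,22,23,26,27,30,31): 0⊕0⊕1⊕1⊕0⊕1⊕0⊕1⊕1⊕0⊕1⊕1⊕0⊕0⊕0⊕1 = 0
s4 (pos 4,5,6,7,12,13,14,15,20,21,22,23,28,29,30,31): 1⊕0⊕1⊕1⊕0⊕0⊕0⊕1⊕0⊕1⊕1⊕1⊕1⊕0⊕0⊕1 = 1
s8 (pos 8,9,10,11,12,13,14,15,24,25,26,27,28,29,30,31): 1⊕1⊕0⊕1⊕0⊕0⊕0⊕1⊕1⊕1⊕0⊕0⊕1⊕0⊕0⊕1 = 0
s16 (pos 16,17,18,19,20,21,22,23,24,25,26,27,28,29,30,31): 0⊕1⊕1⊕0⊕0⊕1⊕1⊕1⊕1⊕1⊕0⊕0⊕1⊕0⊕0⊕1 = 1
Syndrome s16…s1 = 10101 → error at position 21.

10101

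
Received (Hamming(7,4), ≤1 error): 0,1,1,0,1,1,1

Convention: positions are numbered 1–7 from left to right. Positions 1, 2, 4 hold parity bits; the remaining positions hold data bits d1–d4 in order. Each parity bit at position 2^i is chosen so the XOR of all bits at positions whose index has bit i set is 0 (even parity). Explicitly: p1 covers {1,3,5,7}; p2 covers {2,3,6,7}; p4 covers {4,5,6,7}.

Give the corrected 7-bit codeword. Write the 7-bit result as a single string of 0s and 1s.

s1 (pos 1,3,5,7): 0⊕1⊕1⊕1 = 1
s2 (pos 2,3,6,7): 1⊕1⊕1⊕1 = 0
s4 (pos 4,5,6,7): 0⊕1⊕1⊕1 = 1
Syndrome s4…s1 = 101 → error at position 5.
Flip position 5: 0110111 → 0110011

0110011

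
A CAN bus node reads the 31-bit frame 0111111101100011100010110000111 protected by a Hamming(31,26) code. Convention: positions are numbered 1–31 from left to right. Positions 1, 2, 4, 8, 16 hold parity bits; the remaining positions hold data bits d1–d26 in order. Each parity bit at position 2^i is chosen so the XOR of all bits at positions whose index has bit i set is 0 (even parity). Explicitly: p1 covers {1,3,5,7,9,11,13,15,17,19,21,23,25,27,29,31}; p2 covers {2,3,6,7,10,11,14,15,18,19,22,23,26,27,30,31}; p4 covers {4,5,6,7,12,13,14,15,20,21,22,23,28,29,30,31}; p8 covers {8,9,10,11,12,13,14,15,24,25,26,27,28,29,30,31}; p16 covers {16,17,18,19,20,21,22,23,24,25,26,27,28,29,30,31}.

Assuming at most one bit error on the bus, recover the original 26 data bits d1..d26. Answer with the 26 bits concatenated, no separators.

s1 (pos 1,3,5,7,9,11,13,15,17,19,21,23,25,27,29,31): 0⊕1⊕1⊕1⊕0⊕1⊕0⊕1⊕1⊕0⊕1⊕1⊕0⊕0⊕1⊕1 = 0
s2 (pos 2,3,6,7,10,11,14,15,18,19,22,23,26,27,30,31): 1⊕1⊕1⊕1⊕1⊕1⊕0⊕1⊕0⊕0⊕0⊕1⊕0⊕0⊕1⊕1 = 0
s4 (pos 4,5,6,7,12,13,14,15,20,21,22,23,28,29,30,31): 1⊕1⊕1⊕1⊕0⊕0⊕0⊕1⊕0⊕1⊕0⊕1⊕0⊕1⊕1⊕1 = 0
s8 (pos 8,9,10,11,12,13,14,15,24,25,26,27,28,29,30,31): 1⊕0⊕1⊕1⊕0⊕0⊕0⊕1⊕1⊕0⊕0⊕0⊕0⊕1⊕1⊕1 = 0
s16 (pos 16,17,18,19,20,21,22,23,24,25,26,27,28,29,30,31): 1⊕1⊕0⊕0⊕0⊕1⊕0⊕1⊕1⊕0⊕0⊕0⊕0⊕1⊕1⊕1 = 0
Syndrome s16…s1 = 00000 → no error.
Read data bits from positions 3,5,6,7,9,10,11,12,13,14,15,17,18,19,20,21,22,23,24,25,26,27,28,29,30,31: 11110110001100010110000111

11110110001100010110000111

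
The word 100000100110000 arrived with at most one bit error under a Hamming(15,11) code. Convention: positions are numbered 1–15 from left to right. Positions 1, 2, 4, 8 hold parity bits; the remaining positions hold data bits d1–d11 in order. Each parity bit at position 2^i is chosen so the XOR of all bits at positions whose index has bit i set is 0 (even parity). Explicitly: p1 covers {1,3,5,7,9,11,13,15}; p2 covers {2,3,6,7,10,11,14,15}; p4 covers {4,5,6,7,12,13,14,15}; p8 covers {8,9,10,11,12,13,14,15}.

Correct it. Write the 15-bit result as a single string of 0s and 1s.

s1 (pos 1,3,5,7,9,11,13,15): 1⊕0⊕0⊕1⊕0⊕1⊕0⊕0 = 1
s2 (pos 2,3,6,7,10,11,14,15): 0⊕0⊕0⊕1⊕1⊕1⊕0⊕0 = 1
s4 (pos 4,5,6,7,12,13,14,15): 0⊕0⊕0⊕1⊕0⊕0⊕0⊕0 = 1
s8 (pos 8,9,10,11,12,13,14,15): 0⊕0⊕1⊕1⊕0⊕0⊕0⊕0 = 0
Syndrome s8…s1 = 0111 → error at position 7.
Flip position 7: 100000100110000 → 100000000110000

100000000110000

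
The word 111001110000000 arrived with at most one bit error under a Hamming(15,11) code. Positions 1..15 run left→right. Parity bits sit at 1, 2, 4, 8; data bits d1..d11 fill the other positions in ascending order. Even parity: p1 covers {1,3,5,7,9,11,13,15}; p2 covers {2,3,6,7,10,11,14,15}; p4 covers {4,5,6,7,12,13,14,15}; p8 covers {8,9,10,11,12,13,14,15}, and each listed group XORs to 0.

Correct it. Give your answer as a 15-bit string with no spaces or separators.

111001111000000

s1 (pos 1,3,5,7,9,11,13,15): 1⊕1⊕0⊕1⊕0⊕0⊕0⊕0 = 1
s2 (pos 2,3,6,7,10,11,14,15): 1⊕1⊕1⊕1⊕0⊕0⊕0⊕0 = 0
s4 (pos 4,5,6,7,12,13,14,15): 0⊕0⊕1⊕1⊕0⊕0⊕0⊕0 = 0
s8 (pos 8,9,10,11,12,13,14,15): 1⊕0⊕0⊕0⊕0⊕0⊕0⊕0 = 1
Syndrome s8…s1 = 1001 → error at position 9.
Flip position 9: 111001110000000 → 111001111000000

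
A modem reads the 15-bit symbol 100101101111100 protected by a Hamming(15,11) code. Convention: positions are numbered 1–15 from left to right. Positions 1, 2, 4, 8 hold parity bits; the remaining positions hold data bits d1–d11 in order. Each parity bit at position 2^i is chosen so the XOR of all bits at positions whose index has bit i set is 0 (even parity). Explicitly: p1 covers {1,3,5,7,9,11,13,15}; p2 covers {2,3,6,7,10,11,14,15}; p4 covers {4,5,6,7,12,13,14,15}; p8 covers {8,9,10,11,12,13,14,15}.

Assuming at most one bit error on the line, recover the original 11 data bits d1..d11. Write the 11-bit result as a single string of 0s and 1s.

00111111000

s1 (pos 1,3,5,7,9,11,13,15): 1⊕0⊕0⊕1⊕1⊕1⊕1⊕0 = 1
s2 (pos 2,3,6,7,10,11,14,15): 0⊕0⊕1⊕1⊕1⊕1⊕0⊕0 = 0
s4 (pos 4,5,6,7,12,13,14,15): 1⊕0⊕1⊕1⊕1⊕1⊕0⊕0 = 1
s8 (pos 8,9,10,11,12,13,14,15): 0⊕1⊕1⊕1⊕1⊕1⊕0⊕0 = 1
Syndrome s8…s1 = 1101 → error at position 13.
Flip position 13: 100101101111100 → 100101101111000
Read data bits from positions 3,5,6,7,9,10,11,12,13,14,15: 00111111000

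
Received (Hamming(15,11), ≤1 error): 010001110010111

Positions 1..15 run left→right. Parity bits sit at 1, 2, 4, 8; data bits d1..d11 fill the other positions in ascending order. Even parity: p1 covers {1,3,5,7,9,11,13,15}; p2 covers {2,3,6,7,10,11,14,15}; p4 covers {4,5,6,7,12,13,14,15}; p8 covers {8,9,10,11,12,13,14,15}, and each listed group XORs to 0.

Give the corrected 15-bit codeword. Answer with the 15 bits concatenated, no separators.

s1 (pos 1,3,5,7,9,11,13,15): 0⊕0⊕0⊕1⊕0⊕1⊕1⊕1 = 0
s2 (pos 2,3,6,7,10,11,14,15): 1⊕0⊕1⊕1⊕0⊕1⊕1⊕1 = 0
s4 (pos 4,5,6,7,12,13,14,15): 0⊕0⊕1⊕1⊕0⊕1⊕1⊕1 = 1
s8 (pos 8,9,10,11,12,13,14,15): 1⊕0⊕0⊕1⊕0⊕1⊕1⊕1 = 1
Syndrome s8…s1 = 1100 → error at position 12.
Flip position 12: 010001110010111 → 010001110011111

010001110011111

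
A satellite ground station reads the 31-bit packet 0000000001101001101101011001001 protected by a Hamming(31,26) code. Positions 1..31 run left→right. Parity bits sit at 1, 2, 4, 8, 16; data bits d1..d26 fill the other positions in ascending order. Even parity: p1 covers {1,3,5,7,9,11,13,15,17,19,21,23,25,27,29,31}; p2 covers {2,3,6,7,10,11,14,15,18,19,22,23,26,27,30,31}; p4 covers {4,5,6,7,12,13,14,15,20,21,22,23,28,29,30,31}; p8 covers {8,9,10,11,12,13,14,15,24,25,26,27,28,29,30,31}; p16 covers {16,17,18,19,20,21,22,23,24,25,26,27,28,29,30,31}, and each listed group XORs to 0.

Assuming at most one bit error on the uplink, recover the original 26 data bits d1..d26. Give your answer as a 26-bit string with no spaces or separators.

s1 (pos 1,3,5,7,9,11,13,15,17,19,21,23,25,27,29,31): 0⊕0⊕0⊕0⊕0⊕1⊕1⊕0⊕1⊕1⊕0⊕0⊕1⊕0⊕0⊕1 = 0
s2 (pos 2,3,6,7,10,11,14,15,18,19,22,23,26,27,30,31): 0⊕0⊕0⊕0⊕1⊕1⊕0⊕0⊕0⊕1⊕1⊕0⊕0⊕0⊕0⊕1 = 1
s4 (pos 4,5,6,7,12,13,14,15,20,21,22,23,28,29,30,31): 0⊕0⊕0⊕0⊕0⊕1⊕0⊕0⊕1⊕0⊕1⊕0⊕1⊕0⊕0⊕1 = 1
s8 (pos 8,9,10,11,12,13,14,15,24,25,26,27,28,29,30,31): 0⊕0⊕1⊕1⊕0⊕1⊕0⊕0⊕1⊕1⊕0⊕0⊕1⊕0⊕0⊕1 = 1
s16 (pos 16,17,18,19,20,21,22,23,24,25,26,27,28,29,30,31): 1⊕1⊕0⊕1⊕1⊕0⊕1⊕0⊕1⊕1⊕0⊕0⊕1⊕0⊕0⊕1 = 1
Syndrome s16…s1 = 11110 → error at position 30.
Flip position 30: 0000000001101001101101011001001 → 0000000001101001101101011001011
Read data bits from positions 3,5,6,7,9,10,11,12,13,14,15,17,18,19,20,21,22,23,24,25,26,27,28,29,30,31: 00000110100101101011001011

00000110100101101011001011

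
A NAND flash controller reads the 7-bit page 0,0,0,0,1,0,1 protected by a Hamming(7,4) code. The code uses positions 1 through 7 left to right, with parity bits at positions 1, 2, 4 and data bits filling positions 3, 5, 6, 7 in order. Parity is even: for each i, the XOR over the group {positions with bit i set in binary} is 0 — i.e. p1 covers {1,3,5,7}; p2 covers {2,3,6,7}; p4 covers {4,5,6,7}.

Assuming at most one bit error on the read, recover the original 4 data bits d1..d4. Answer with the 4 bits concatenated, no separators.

s1 (pos 1,3,5,7): 0⊕0⊕1⊕1 = 0
s2 (pos 2,3,6,7): 0⊕0⊕0⊕1 = 1
s4 (pos 4,5,6,7): 0⊕1⊕0⊕1 = 0
Syndrome s4…s1 = 010 → error at position 2.
Flip position 2: 0000101 → 0100101
Read data bits from positions 3,5,6,7: 0101

0101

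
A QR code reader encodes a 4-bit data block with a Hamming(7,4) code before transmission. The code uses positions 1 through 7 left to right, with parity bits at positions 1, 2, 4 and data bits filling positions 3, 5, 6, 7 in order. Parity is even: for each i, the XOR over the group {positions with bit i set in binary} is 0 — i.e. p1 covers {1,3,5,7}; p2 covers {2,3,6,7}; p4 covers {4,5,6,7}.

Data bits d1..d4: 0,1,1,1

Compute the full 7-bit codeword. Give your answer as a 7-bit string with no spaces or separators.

0001111

Place data at non-parity positions: p1 p2 0 p4 1 1 1
p1 (pos 1,3,5,7): XOR of data positions = 0⊕1⊕1 = 0
p2 (pos 2,3,6,7): XOR of data positions = 0⊕1⊕1 = 0
p4 (pos 4,5,6,7): XOR of data positions = 1⊕1⊕1 = 1
Codeword: 0001111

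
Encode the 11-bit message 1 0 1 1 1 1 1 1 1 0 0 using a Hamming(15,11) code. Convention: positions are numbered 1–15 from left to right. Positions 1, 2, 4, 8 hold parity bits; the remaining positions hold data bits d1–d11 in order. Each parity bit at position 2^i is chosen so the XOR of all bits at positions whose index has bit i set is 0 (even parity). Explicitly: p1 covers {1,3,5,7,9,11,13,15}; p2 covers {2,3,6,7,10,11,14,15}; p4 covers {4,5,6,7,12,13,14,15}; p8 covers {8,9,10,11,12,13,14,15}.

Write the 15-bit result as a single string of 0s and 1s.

111001111111100

Place data at non-parity positions: p1 p2 1 p4 0 1 1 p8 1 1 1 1 1 0 0
p1 (pos 1,3,5,7,9,11,13,15): XOR of data positions = 1⊕0⊕1⊕1⊕1⊕1⊕0 = 1
p2 (pos 2,3,6,7,10,11,14,15): XOR of data positions = 1⊕1⊕1⊕1⊕1⊕0⊕0 = 1
p4 (pos 4,5,6,7,12,13,14,15): XOR of data positions = 0⊕1⊕1⊕1⊕1⊕0⊕0 = 0
p8 (pos 8,9,10,11,12,13,14,15): XOR of data positions = 1⊕1⊕1⊕1⊕1⊕0⊕0 = 1
Codeword: 111001111111100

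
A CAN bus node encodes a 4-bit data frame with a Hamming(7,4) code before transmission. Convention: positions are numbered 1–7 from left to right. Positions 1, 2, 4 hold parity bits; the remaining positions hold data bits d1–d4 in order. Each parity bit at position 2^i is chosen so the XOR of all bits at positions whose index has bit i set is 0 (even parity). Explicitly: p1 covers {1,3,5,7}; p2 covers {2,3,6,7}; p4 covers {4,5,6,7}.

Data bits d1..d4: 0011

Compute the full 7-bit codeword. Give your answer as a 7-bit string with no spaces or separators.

Place data at non-parity positions: p1 p2 0 p4 0 1 1
p1 (pos 1,3,5,7): XOR of data positions = 0⊕0⊕1 = 1
p2 (pos 2,3,6,7): XOR of data positions = 0⊕1⊕1 = 0
p4 (pos 4,5,6,7): XOR of data positions = 0⊕1⊕1 = 0
Codeword: 1000011

1000011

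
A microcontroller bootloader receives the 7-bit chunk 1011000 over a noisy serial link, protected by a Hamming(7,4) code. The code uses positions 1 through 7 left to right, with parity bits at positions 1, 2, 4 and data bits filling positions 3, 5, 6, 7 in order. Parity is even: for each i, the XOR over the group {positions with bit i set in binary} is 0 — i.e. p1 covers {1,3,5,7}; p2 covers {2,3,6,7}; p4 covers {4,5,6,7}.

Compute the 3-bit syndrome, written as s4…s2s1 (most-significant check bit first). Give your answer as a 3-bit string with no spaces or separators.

s1 (pos 1,3,5,7): 1⊕1⊕0⊕0 = 0
s2 (pos 2,3,6,7): 0⊕1⊕0⊕0 = 1
s4 (pos 4,5,6,7): 1⊕0⊕0⊕0 = 1
Syndrome s4…s1 = 110 → error at position 6.

110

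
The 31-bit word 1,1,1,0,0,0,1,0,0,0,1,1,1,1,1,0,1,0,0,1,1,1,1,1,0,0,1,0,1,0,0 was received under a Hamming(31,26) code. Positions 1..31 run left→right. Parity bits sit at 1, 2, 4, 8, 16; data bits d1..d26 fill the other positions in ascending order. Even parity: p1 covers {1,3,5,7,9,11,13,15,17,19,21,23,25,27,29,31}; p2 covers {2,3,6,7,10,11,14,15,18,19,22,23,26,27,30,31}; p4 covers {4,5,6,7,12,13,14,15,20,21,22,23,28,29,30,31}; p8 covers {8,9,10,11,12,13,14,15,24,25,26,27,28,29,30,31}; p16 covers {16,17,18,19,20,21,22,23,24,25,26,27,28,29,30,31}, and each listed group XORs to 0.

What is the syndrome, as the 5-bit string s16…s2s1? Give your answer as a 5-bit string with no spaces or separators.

00011

s1 (pos 1,3,5,7,9,11,13,15,17,19,21,23,25,27,29,31): 1⊕1⊕0⊕1⊕0⊕1⊕1⊕1⊕1⊕0⊕1⊕1⊕0⊕1⊕1⊕0 = 1
s2 (pos 2,3,6,7,10,11,14,15,18,19,22,23,26,27,30,31): 1⊕1⊕0⊕1⊕0⊕1⊕1⊕1⊕0⊕0⊕1⊕1⊕0⊕1⊕0⊕0 = 1
s4 (pos 4,5,6,7,12,13,14,15,20,21,22,23,28,29,30,31): 0⊕0⊕0⊕1⊕1⊕1⊕1⊕1⊕1⊕1⊕1⊕1⊕0⊕1⊕0⊕0 = 0
s8 (pos 8,9,10,11,12,13,14,15,24,25,26,27,28,29,30,31): 0⊕0⊕0⊕1⊕1⊕1⊕1⊕1⊕1⊕0⊕0⊕1⊕0⊕1⊕0⊕0 = 0
s16 (pos 16,17,18,19,20,21,22,23,24,25,26,27,28,29,30,31): 0⊕1⊕0⊕0⊕1⊕1⊕1⊕1⊕1⊕0⊕0⊕1⊕0⊕1⊕0⊕0 = 0
Syndrome s16…s1 = 00011 → error at position 3.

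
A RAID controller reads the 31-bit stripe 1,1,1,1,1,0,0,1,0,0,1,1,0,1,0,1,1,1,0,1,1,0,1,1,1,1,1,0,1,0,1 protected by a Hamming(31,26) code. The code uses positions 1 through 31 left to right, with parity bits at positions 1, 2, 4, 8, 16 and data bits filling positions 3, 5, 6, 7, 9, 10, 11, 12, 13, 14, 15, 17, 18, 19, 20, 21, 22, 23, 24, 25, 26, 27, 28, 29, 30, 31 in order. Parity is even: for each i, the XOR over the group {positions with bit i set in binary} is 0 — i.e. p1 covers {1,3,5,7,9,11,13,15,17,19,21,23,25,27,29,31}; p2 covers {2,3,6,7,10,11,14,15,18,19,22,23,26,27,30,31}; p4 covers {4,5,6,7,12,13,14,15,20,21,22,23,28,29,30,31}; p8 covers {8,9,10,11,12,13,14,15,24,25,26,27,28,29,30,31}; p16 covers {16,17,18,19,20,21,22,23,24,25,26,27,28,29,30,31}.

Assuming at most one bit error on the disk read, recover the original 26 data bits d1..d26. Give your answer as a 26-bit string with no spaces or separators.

s1 (pos 1,3,5,7,9,11,13,15,17,19,21,23,25,27,29,31): 1⊕1⊕1⊕0⊕0⊕1⊕0⊕0⊕1⊕0⊕1⊕1⊕1⊕1⊕1⊕1 = 1
s2 (pos 2,3,6,7,10,11,14,15,18,19,22,23,26,27,30,31): 1⊕1⊕0⊕0⊕0⊕1⊕1⊕0⊕1⊕0⊕0⊕1⊕1⊕1⊕0⊕1 = 1
s4 (pos 4,5,6,7,12,13,14,15,20,21,22,23,28,29,30,31): 1⊕1⊕0⊕0⊕1⊕0⊕1⊕0⊕1⊕1⊕0⊕1⊕0⊕1⊕0⊕1 = 1
s8 (pos 8,9,10,11,12,13,14,15,24,25,26,27,28,29,30,31): 1⊕0⊕0⊕1⊕1⊕0⊕1⊕0⊕1⊕1⊕1⊕1⊕0⊕1⊕0⊕1 = 0
s16 (pos 16,17,18,19,20,21,22,23,24,25,26,27,28,29,30,31): 1⊕1⊕1⊕0⊕1⊕1⊕0⊕1⊕1⊕1⊕1⊕1⊕0⊕1⊕0⊕1 = 0
Syndrome s16…s1 = 00111 → error at position 7.
Flip position 7: 1111100100110101110110111110101 → 1111101100110101110110111110101
Read data bits from positions 3,5,6,7,9,10,11,12,13,14,15,17,18,19,20,21,22,23,24,25,26,27,28,29,30,31: 11010011010110110111110101

11010011010110110111110101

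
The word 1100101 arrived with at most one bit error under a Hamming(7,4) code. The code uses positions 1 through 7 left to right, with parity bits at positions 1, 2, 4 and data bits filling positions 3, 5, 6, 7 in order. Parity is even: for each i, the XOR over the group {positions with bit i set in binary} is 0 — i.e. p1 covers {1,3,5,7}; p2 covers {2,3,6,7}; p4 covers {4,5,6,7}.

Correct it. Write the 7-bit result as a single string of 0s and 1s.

s1 (pos 1,3,5,7): 1⊕0⊕1⊕1 = 1
s2 (pos 2,3,6,7): 1⊕0⊕0⊕1 = 0
s4 (pos 4,5,6,7): 0⊕1⊕0⊕1 = 0
Syndrome s4…s1 = 001 → error at position 1.
Flip position 1: 1100101 → 0100101

0100101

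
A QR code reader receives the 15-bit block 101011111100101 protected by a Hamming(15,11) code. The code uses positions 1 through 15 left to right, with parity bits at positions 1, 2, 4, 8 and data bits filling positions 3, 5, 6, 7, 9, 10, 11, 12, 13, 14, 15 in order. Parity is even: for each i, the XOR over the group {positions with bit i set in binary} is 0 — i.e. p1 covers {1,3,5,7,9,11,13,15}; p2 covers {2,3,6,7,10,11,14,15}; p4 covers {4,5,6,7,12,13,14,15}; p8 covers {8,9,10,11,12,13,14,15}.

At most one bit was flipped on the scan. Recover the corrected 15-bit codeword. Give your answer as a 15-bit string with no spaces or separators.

s1 (pos 1,3,5,7,9,11,13,15): 1⊕1⊕1⊕1⊕1⊕0⊕1⊕1 = 1
s2 (pos 2,3,6,7,10,11,14,15): 0⊕1⊕1⊕1⊕1⊕0⊕0⊕1 = 1
s4 (pos 4,5,6,7,12,13,14,15): 0⊕1⊕1⊕1⊕0⊕1⊕0⊕1 = 1
s8 (pos 8,9,10,11,12,13,14,15): 1⊕1⊕1⊕0⊕0⊕1⊕0⊕1 = 1
Syndrome s8…s1 = 1111 → error at position 15.
Flip position 15: 101011111100101 → 101011111100100

101011111100100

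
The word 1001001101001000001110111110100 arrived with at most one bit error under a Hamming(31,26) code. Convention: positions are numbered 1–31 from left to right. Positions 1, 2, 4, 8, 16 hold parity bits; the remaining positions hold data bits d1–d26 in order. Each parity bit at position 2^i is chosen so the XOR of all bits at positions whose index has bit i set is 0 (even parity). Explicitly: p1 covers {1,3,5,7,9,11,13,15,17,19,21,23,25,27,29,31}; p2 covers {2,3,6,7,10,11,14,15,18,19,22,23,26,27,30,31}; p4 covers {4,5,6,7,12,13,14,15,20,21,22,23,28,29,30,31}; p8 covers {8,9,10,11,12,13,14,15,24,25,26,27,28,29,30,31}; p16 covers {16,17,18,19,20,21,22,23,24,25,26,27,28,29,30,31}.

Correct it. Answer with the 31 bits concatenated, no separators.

1001001101001000001100111110100

s1 (pos 1,3,5,7,9,11,13,15,17,19,21,23,25,27,29,31): 1⊕0⊕0⊕1⊕0⊕0⊕1⊕0⊕0⊕1⊕1⊕1⊕1⊕1⊕1⊕0 = 1
s2 (pos 2,3,6,7,10,11,14,15,18,19,22,23,26,27,30,31): 0⊕0⊕0⊕1⊕1⊕0⊕0⊕0⊕0⊕1⊕0⊕1⊕1⊕1⊕0⊕0 = 0
s4 (pos 4,5,6,7,12,13,14,15,20,21,22,23,28,29,30,31): 1⊕0⊕0⊕1⊕0⊕1⊕0⊕0⊕1⊕1⊕0⊕1⊕0⊕1⊕0⊕0 = 1
s8 (pos 8,9,10,11,12,13,14,15,24,25,26,27,28,29,30,31): 1⊕0⊕1⊕0⊕0⊕1⊕0⊕0⊕1⊕1⊕1⊕1⊕0⊕1⊕0⊕0 = 0
s16 (pos 16,17,18,19,20,21,22,23,24,25,26,27,28,29,30,31): 0⊕0⊕0⊕1⊕1⊕1⊕0⊕1⊕1⊕1⊕1⊕1⊕0⊕1⊕0⊕0 = 1
Syndrome s16…s1 = 10101 → error at position 21.
Flip position 21: 1001001101001000001110111110100 → 1001001101001000001100111110100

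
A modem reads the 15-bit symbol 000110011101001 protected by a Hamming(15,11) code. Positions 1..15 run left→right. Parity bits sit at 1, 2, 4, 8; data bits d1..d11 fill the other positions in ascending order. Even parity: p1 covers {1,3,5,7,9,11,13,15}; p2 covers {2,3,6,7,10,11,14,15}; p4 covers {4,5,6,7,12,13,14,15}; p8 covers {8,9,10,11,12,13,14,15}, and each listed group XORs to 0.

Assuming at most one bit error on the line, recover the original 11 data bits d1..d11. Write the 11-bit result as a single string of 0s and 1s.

s1 (pos 1,3,5,7,9,11,13,15): 0⊕0⊕1⊕0⊕1⊕0⊕0⊕1 = 1
s2 (pos 2,3,6,7,10,11,14,15): 0⊕0⊕0⊕0⊕1⊕0⊕0⊕1 = 0
s4 (pos 4,5,6,7,12,13,14,15): 1⊕1⊕0⊕0⊕1⊕0⊕0⊕1 = 0
s8 (pos 8,9,10,11,12,13,14,15): 1⊕1⊕1⊕0⊕1⊕0⊕0⊕1 = 1
Syndrome s8…s1 = 1001 → error at position 9.
Flip position 9: 000110011101001 → 000110010101001
Read data bits from positions 3,5,6,7,9,10,11,12,13,14,15: 01000101001

01000101001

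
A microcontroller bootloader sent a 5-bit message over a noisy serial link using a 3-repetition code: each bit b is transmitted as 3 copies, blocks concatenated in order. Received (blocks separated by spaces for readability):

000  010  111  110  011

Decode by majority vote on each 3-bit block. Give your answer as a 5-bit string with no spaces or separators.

Block 1 (000): 0 ones → 0
Block 2 (010): 1 one → 0
Block 3 (111): 3 ones → 1
Block 4 (110): 2 ones → 1
Block 5 (011): 2 ones → 1

00111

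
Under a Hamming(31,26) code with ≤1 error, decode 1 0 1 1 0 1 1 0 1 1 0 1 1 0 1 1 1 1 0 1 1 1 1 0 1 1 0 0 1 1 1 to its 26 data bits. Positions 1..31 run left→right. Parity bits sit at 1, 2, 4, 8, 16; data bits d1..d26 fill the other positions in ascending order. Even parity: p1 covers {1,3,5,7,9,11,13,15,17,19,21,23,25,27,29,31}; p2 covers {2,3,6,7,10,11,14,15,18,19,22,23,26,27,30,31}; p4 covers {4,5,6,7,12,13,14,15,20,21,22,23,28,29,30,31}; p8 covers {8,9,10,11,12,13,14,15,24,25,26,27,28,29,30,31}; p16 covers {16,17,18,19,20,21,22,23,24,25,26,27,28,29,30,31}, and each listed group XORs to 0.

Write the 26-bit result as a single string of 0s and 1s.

s1 (pos 1,3,5,7,9,11,13,15,17,19,21,23,25,27,29,31): 1⊕1⊕0⊕1⊕1⊕0⊕1⊕1⊕1⊕0⊕1⊕1⊕1⊕0⊕1⊕1 = 0
s2 (pos 2,3,6,7,10,11,14,15,18,19,22,23,26,27,30,31): 0⊕1⊕1⊕1⊕1⊕0⊕0⊕1⊕1⊕0⊕1⊕1⊕1⊕0⊕1⊕1 = 1
s4 (pos 4,5,6,7,12,13,14,15,20,21,22,23,28,29,30,31): 1⊕0⊕1⊕1⊕1⊕1⊕0⊕1⊕1⊕1⊕1⊕1⊕0⊕1⊕1⊕1 = 1
s8 (pos 8,9,10,11,12,13,14,15,24,25,26,27,28,29,30,31): 0⊕1⊕1⊕0⊕1⊕1⊕0⊕1⊕0⊕1⊕1⊕0⊕0⊕1⊕1⊕1 = 0
s16 (pos 16,17,18,19,20,21,22,23,24,25,26,27,28,29,30,31): 1⊕1⊕1⊕0⊕1⊕1⊕1⊕1⊕0⊕1⊕1⊕0⊕0⊕1⊕1⊕1 = 0
Syndrome s16…s1 = 00110 → error at position 6.
Flip position 6: 1011011011011011110111101100111 → 1011001011011011110111101100111
Read data bits from positions 3,5,6,7,9,10,11,12,13,14,15,17,18,19,20,21,22,23,24,25,26,27,28,29,30,31: 10011101101110111101100111

10011101101110111101100111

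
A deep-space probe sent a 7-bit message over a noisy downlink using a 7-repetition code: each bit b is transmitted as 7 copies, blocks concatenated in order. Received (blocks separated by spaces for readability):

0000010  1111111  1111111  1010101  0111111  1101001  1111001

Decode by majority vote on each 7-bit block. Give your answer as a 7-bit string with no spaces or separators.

Block 1 (0000010): 1 one → 0
Block 2 (1111111): 7 ones → 1
Block 3 (1111111): 7 ones → 1
Block 4 (1010101): 4 ones → 1
Block 5 (0111111): 6 ones → 1
Block 6 (1101001): 4 ones → 1
Block 7 (1111001): 5 ones → 1

0111111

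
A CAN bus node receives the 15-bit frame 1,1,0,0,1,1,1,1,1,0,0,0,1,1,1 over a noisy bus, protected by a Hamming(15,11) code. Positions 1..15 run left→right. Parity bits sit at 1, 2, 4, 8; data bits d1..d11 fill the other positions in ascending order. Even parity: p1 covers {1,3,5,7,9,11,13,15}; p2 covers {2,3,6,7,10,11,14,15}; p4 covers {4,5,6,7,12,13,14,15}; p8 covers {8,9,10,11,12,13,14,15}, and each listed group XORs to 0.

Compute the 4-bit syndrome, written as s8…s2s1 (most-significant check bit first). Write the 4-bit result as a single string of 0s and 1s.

s1 (pos 1,3,5,7,9,11,13,15): 1⊕0⊕1⊕1⊕1⊕0⊕1⊕1 = 0
s2 (pos 2,3,6,7,10,11,14,15): 1⊕0⊕1⊕1⊕0⊕0⊕1⊕1 = 1
s4 (pos 4,5,6,7,12,13,14,15): 0⊕1⊕1⊕1⊕0⊕1⊕1⊕1 = 0
s8 (pos 8,9,10,11,12,13,14,15): 1⊕1⊕0⊕0⊕0⊕1⊕1⊕1 = 1
Syndrome s8…s1 = 1010 → error at position 10.

1010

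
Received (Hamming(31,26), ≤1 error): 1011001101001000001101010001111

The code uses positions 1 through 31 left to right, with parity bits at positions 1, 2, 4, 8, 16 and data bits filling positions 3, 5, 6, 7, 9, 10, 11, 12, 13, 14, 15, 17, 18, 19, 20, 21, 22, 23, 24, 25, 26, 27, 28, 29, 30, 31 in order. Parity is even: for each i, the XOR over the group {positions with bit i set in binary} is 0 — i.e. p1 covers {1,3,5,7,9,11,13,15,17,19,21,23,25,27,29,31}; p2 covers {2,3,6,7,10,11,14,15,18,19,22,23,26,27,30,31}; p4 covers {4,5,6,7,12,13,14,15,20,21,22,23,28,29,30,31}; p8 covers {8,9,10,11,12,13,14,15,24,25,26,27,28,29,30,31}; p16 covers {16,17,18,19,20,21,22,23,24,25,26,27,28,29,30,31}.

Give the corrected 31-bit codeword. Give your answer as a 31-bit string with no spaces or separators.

1011000101001000001101010001111

s1 (pos 1,3,5,7,9,11,13,15,17,19,21,23,25,27,29,31): 1⊕1⊕0⊕1⊕0⊕0⊕1⊕0⊕0⊕1⊕0⊕0⊕0⊕0⊕1⊕1 = 1
s2 (pos 2,3,6,7,10,11,14,15,18,19,22,23,26,27,30,31): 0⊕1⊕0⊕1⊕1⊕0⊕0⊕0⊕0⊕1⊕1⊕0⊕0⊕0⊕1⊕1 = 1
s4 (pos 4,5,6,7,12,13,14,15,20,21,22,23,28,29,30,31): 1⊕0⊕0⊕1⊕0⊕1⊕0⊕0⊕1⊕0⊕1⊕0⊕1⊕1⊕1⊕1 = 1
s8 (pos 8,9,10,11,12,13,14,15,24,25,26,27,28,29,30,31): 1⊕0⊕1⊕0⊕0⊕1⊕0⊕0⊕1⊕0⊕0⊕0⊕1⊕1⊕1⊕1 = 0
s16 (pos 16,17,18,19,20,21,22,23,24,25,26,27,28,29,30,31): 0⊕0⊕0⊕1⊕1⊕0⊕1⊕0⊕1⊕0⊕0⊕0⊕1⊕1⊕1⊕1 = 0
Syndrome s16…s1 = 00111 → error at position 7.
Flip position 7: 1011001101001000001101010001111 → 1011000101001000001101010001111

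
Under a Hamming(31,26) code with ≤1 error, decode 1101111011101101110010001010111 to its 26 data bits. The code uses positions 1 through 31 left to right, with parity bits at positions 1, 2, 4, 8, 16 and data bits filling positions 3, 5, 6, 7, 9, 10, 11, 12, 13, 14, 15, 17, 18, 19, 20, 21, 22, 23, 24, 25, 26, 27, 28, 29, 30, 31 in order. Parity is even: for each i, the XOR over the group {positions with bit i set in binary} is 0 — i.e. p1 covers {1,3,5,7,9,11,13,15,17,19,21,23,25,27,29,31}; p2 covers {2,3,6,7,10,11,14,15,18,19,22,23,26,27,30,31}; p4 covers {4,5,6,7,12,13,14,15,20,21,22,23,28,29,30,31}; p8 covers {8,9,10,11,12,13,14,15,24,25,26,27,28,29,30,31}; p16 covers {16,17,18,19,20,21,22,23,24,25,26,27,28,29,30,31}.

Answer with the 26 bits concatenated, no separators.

s1 (pos 1,3,5,7,9,11,13,15,17,19,21,23,25,27,29,31): 1⊕0⊕1⊕1⊕1⊕1⊕1⊕0⊕1⊕0⊕1⊕0⊕1⊕1⊕1⊕1 = 0
s2 (pos 2,3,6,7,10,11,14,15,18,19,22,23,26,27,30,31): 1⊕0⊕1⊕1⊕1⊕1⊕1⊕0⊕1⊕0⊕0⊕0⊕0⊕1⊕1⊕1 = 0
s4 (pos 4,5,6,7,12,13,14,15,20,21,22,23,28,29,30,31): 1⊕1⊕1⊕1⊕0⊕1⊕1⊕0⊕0⊕1⊕0⊕0⊕0⊕1⊕1⊕1 = 0
s8 (pos 8,9,10,11,12,13,14,15,24,25,26,27,28,29,30,31): 0⊕1⊕1⊕1⊕0⊕1⊕1⊕0⊕0⊕1⊕0⊕1⊕0⊕1⊕1⊕1 = 0
s16 (pos 16,17,18,19,20,21,22,23,24,25,26,27,28,29,30,31): 1⊕1⊕1⊕0⊕0⊕1⊕0⊕0⊕0⊕1⊕0⊕1⊕0⊕1⊕1⊕1 = 1
Syndrome s16…s1 = 10000 → error at position 16.
Flip position 16: 1101111011101101110010001010111 → 1101111011101100110010001010111
Read data bits from positions 3,5,6,7,9,10,11,12,13,14,15,17,18,19,20,21,22,23,24,25,26,27,28,29,30,31: 01111110110110010001010111

01111110110110010001010111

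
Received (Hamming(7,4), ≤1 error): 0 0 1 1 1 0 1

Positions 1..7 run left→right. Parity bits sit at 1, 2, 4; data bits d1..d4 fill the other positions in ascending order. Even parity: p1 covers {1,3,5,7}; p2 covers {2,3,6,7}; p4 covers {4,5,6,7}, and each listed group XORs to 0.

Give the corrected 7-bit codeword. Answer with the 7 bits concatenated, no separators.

s1 (pos 1,3,5,7): 0⊕1⊕1⊕1 = 1
s2 (pos 2,3,6,7): 0⊕1⊕0⊕1 = 0
s4 (pos 4,5,6,7): 1⊕1⊕0⊕1 = 1
Syndrome s4…s1 = 101 → error at position 5.
Flip position 5: 0011101 → 0011001

0011001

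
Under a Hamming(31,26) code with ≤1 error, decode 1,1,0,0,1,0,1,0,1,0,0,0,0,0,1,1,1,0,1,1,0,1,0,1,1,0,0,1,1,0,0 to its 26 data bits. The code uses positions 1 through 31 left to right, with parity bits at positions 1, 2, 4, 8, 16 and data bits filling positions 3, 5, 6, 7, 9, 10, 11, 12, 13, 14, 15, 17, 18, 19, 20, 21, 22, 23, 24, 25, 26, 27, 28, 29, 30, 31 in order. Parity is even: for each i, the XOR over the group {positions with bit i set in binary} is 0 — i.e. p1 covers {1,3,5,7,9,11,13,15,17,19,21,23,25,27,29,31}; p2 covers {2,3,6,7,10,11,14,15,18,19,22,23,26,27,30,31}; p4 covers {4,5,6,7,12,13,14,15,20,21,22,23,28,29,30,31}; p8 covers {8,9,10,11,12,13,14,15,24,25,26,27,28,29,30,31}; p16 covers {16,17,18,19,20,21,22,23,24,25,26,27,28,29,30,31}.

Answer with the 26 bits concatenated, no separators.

01011000001101101111001100

s1 (pos 1,3,5,7,9,11,13,15,17,19,21,23,25,27,29,31): 1⊕0⊕1⊕1⊕1⊕0⊕0⊕1⊕1⊕1⊕0⊕0⊕1⊕0⊕1⊕0 = 1
s2 (pos 2,3,6,7,10,11,14,15,18,19,22,23,26,27,30,31): 1⊕0⊕0⊕1⊕0⊕0⊕0⊕1⊕0⊕1⊕1⊕0⊕0⊕0⊕0⊕0 = 1
s4 (pos 4,5,6,7,12,13,14,15,20,21,22,23,28,29,30,31): 0⊕1⊕0⊕1⊕0⊕0⊕0⊕1⊕1⊕0⊕1⊕0⊕1⊕1⊕0⊕0 = 1
s8 (pos 8,9,10,11,12,13,14,15,24,25,26,27,28,29,30,31): 0⊕1⊕0⊕0⊕0⊕0⊕0⊕1⊕1⊕1⊕0⊕0⊕1⊕1⊕0⊕0 = 0
s16 (pos 16,17,18,19,20,21,22,23,24,25,26,27,28,29,30,31): 1⊕1⊕0⊕1⊕1⊕0⊕1⊕0⊕1⊕1⊕0⊕0⊕1⊕1⊕0⊕0 = 1
Syndrome s16…s1 = 10111 → error at position 23.
Flip position 23: 1100101010000011101101011001100 → 1100101010000011101101111001100
Read data bits from positions 3,5,6,7,9,10,11,12,13,14,15,17,18,19,20,21,22,23,24,25,26,27,28,29,30,31: 01011000001101101111001100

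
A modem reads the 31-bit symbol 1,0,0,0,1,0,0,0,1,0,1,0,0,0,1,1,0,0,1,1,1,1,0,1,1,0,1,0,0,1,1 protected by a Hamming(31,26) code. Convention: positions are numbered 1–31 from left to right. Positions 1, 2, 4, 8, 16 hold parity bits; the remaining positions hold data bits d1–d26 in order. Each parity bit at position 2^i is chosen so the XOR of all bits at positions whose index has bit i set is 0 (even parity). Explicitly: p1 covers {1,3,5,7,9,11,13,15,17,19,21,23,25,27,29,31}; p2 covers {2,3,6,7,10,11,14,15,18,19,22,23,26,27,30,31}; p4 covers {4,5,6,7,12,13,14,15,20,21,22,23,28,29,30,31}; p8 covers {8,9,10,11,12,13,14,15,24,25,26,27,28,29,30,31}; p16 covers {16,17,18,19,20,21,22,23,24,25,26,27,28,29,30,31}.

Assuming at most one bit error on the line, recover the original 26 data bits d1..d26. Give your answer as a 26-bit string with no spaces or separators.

01101010001001111011010011

s1 (pos 1,3,5,7,9,11,13,15,17,19,21,23,25,27,29,31): 1⊕0⊕1⊕0⊕1⊕1⊕0⊕1⊕0⊕1⊕1⊕0⊕1⊕1⊕0⊕1 = 0
s2 (pos 2,3,6,7,10,11,14,15,18,19,22,23,26,27,30,31): 0⊕0⊕0⊕0⊕0⊕1⊕0⊕1⊕0⊕1⊕1⊕0⊕0⊕1⊕1⊕1 = 1
s4 (pos 4,5,6,7,12,13,14,15,20,21,22,23,28,29,30,31): 0⊕1⊕0⊕0⊕0⊕0⊕0⊕1⊕1⊕1⊕1⊕0⊕0⊕0⊕1⊕1 = 1
s8 (pos 8,9,10,11,12,13,14,15,24,25,26,27,28,29,30,31): 0⊕1⊕0⊕1⊕0⊕0⊕0⊕1⊕1⊕1⊕0⊕1⊕0⊕0⊕1⊕1 = 0
s16 (pos 16,17,18,19,20,21,22,23,24,25,26,27,28,29,30,31): 1⊕0⊕0⊕1⊕1⊕1⊕1⊕0⊕1⊕1⊕0⊕1⊕0⊕0⊕1⊕1 = 0
Syndrome s16…s1 = 00110 → error at position 6.
Flip position 6: 1000100010100011001111011010011 → 1000110010100011001111011010011
Read data bits from positions 3,5,6,7,9,10,11,12,13,14,15,17,18,19,20,21,22,23,24,25,26,27,28,29,30,31: 01101010001001111011010011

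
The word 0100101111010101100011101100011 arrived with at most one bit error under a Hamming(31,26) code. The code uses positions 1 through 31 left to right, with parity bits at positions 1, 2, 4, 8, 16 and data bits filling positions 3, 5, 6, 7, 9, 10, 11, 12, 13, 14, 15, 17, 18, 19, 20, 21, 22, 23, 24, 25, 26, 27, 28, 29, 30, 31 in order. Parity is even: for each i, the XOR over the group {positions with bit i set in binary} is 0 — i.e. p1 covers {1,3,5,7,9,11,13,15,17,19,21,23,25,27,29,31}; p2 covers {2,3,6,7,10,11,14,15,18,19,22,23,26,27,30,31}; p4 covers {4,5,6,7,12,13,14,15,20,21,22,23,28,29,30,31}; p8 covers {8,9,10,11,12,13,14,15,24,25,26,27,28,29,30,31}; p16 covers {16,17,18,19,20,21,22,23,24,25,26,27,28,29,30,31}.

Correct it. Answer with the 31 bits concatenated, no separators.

s1 (pos 1,3,5,7,9,11,13,15,17,19,21,23,25,27,29,31): 0⊕0⊕1⊕1⊕1⊕0⊕0⊕0⊕1⊕0⊕1⊕1⊕1⊕0⊕0⊕1 = 0
s2 (pos 2,3,6,7,10,11,14,15,18,19,22,23,26,27,30,31): 1⊕0⊕0⊕1⊕1⊕0⊕1⊕0⊕0⊕0⊕1⊕1⊕1⊕0⊕1⊕1 = 1
s4 (pos 4,5,6,7,12,13,14,15,20,21,22,23,28,29,30,31): 0⊕1⊕0⊕1⊕1⊕0⊕1⊕0⊕0⊕1⊕1⊕1⊕0⊕0⊕1⊕1 = 1
s8 (pos 8,9,10,11,12,13,14,15,24,25,26,27,28,29,30,31): 1⊕1⊕1⊕0⊕1⊕0⊕1⊕0⊕0⊕1⊕1⊕0⊕0⊕0⊕1⊕1 = 1
s16 (pos 16,17,18,19,20,21,22,23,24,25,26,27,28,29,30,31): 1⊕1⊕0⊕0⊕0⊕1⊕1⊕1⊕0⊕1⊕1⊕0⊕0⊕0⊕1⊕1 = 1
Syndrome s16…s1 = 11110 → error at position 30.
Flip position 30: 0100101111010101100011101100011 → 0100101111010101100011101100001

0100101111010101100011101100001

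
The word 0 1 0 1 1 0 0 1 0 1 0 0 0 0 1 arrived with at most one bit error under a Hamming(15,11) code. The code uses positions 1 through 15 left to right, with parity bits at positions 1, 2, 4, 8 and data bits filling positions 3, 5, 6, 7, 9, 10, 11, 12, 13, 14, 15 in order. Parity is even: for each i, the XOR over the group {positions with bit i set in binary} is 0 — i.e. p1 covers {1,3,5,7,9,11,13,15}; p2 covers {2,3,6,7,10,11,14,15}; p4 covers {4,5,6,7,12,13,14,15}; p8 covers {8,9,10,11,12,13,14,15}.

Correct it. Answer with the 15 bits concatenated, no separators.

s1 (pos 1,3,5,7,9,11,13,15): 0⊕0⊕1⊕0⊕0⊕0⊕0⊕1 = 0
s2 (pos 2,3,6,7,10,11,14,15): 1⊕0⊕0⊕0⊕1⊕0⊕0⊕1 = 1
s4 (pos 4,5,6,7,12,13,14,15): 1⊕1⊕0⊕0⊕0⊕0⊕0⊕1 = 1
s8 (pos 8,9,10,11,12,13,14,15): 1⊕0⊕1⊕0⊕0⊕0⊕0⊕1 = 1
Syndrome s8…s1 = 1110 → error at position 14.
Flip position 14: 010110010100001 → 010110010100011

010110010100011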